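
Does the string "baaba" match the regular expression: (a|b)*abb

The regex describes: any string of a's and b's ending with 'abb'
No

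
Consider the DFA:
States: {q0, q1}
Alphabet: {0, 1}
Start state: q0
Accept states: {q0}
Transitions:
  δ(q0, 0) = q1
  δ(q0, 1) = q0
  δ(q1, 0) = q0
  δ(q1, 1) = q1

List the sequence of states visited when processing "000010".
Starting at q0
Read '0': q0 -> q1
Read '0': q1 -> q0
Read '0': q0 -> q1
Read '0': q1 -> q0
Read '1': q0 -> q0
Read '0': q0 -> q1

Final answer: q0 -> q1 -> q0 -> q1 -> q0 -> q0 -> q1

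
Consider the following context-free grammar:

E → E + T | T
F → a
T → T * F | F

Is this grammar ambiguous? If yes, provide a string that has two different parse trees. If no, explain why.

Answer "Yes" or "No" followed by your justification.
This is the standard stratified expression grammar: '+' is introduced only by the left-recursive rule E → E + T and '*' only by the left-recursive rule T → T * F, with F → a. For any string, the last '+' must be the one produced at the root E (everything after it is a T containing no '+'), and likewise within each T the last '*' is produced at its root. This fixes the parse tree uniquely (left-associative, '*' binding tighter than '+'), so every string has exactly one parse tree.

Final answer: No - the grammar is unambiguous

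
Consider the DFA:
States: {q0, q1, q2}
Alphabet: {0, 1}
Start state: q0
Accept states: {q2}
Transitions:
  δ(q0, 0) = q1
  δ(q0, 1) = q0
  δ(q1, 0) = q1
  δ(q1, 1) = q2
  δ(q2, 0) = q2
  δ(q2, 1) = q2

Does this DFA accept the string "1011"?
Processing string "1011":
  q0 --1--> q0
  q0 --0--> q1
  q1 --1--> q2
  q2 --1--> q2
Final state: q2
Accept states: {q2}
q2 is an accept state, so the string is accepted.

Final answer: Yes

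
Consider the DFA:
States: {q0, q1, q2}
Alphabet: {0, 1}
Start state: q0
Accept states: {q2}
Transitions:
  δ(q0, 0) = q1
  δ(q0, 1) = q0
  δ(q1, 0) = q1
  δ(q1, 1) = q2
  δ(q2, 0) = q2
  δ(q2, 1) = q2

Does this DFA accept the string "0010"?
Processing string "0010":
  q0 --0--> q1
  q1 --0--> q1
  q1 --1--> q2
  q2 --0--> q2
Final state: q2
Accept states: {q2}
q2 is an accept state, so the string is accepted.

Final answer: Yes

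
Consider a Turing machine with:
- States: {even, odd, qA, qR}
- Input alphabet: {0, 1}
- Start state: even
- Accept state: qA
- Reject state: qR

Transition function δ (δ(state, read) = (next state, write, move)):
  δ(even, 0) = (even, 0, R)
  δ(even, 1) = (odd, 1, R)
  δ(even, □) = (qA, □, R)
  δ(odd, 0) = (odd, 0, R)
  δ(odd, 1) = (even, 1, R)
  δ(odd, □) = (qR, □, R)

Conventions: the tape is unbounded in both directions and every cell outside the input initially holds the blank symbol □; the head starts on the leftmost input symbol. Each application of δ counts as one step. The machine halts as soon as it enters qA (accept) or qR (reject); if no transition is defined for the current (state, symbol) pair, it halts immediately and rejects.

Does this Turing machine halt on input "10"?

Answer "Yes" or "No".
Step 0: [even]10 (head at position 0)
Step 1: δ(even, 1) = (odd, 1, R)  ⊢  1[odd]0 (head at position 1)
Step 2: δ(odd, 0) = (odd, 0, R)  ⊢  10[odd]□ (head at position 2)
Step 3: δ(odd, □) = (qR, □, R)  ⊢  10□[qR]□ (head at position 3)
The machine is in qR, so it halts and rejects.
It halts after 3 steps.

Final answer: Yes - halts after 3 steps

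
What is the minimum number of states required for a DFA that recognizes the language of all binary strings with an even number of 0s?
Language: binary strings with an even number of 0s
Lower bound (Myhill–Nerode): the prefixes ε, 0 are pairwise distinguishable:
  ε vs 0: suffix ε distinguishes them (ε has zero 0s (accepted), 0 has one 0 (rejected))
So any DFA needs at least 2 states.
Upper bound: a DFA with 2 states exists (one state per class above).
Minimum states: 2

Final answer: 2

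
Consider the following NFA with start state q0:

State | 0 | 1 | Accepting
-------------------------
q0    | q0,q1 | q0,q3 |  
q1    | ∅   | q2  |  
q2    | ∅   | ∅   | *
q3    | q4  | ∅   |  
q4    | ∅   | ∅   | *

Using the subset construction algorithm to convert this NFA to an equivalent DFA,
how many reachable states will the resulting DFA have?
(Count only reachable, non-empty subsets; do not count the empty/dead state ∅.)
Start subset: {q0}
{q0}: on 0 → {q0, q1}, on 1 → {q0, q3}
{q0, q1}: on 0 → {q0, q1}, on 1 → {q0, q2, q3}
{q0, q3}: on 0 → {q0, q1, q4}, on 1 → {q0, q3}
{q0, q2, q3}: on 0 → {q0, q1, q4}, on 1 → {q0, q3}
{q0, q1, q4}: on 0 → {q0, q1}, on 1 → {q0, q2, q3}
Reachable non-empty subsets: {q0}, {q0, q1}, {q0, q3}, {q0, q2, q3}, {q0, q1, q4} — 5 in total.

Final answer: 5 states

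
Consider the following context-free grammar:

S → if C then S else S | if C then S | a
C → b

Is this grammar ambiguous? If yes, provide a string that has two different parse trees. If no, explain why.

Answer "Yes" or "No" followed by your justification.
The 'dangling else' can attach to either if. Two leftmost derivations of  if b then if b then a else a:
  (1) S ⇒ if C then S else S ⇒ if b then S else S ⇒ if b then if C then S else S ⇒ if b then if b then S else S ⇒ if b then if b then a else S ⇒ if b then if b then a else a   (else belongs to the outer if)
  (2) S ⇒ if C then S ⇒ if b then S ⇒ if b then if C then S else S ⇒ if b then if b then S else S ⇒ if b then if b then a else S ⇒ if b then if b then a else a   (else belongs to the inner if)
Two distinct parse trees for the same string, so the grammar is ambiguous.

Final answer: Yes - the string 'if b then if b then a else a' has two distinct leftmost derivations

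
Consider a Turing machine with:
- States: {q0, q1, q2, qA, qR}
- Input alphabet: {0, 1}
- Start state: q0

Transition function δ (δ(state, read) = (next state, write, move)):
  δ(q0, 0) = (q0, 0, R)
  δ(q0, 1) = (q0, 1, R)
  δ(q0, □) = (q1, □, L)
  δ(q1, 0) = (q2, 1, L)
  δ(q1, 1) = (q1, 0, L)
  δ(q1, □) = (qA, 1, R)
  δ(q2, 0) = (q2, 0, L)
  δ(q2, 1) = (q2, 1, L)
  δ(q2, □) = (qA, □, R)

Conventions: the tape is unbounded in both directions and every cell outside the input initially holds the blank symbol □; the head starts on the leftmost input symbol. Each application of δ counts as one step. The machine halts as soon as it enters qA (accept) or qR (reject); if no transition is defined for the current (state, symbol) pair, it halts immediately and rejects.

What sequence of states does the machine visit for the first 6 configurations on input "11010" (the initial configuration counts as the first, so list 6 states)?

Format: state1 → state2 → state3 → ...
Step 0: [q0]11010 (head at position 0)
Step 1: δ(q0, 1) = (q0, 1, R)  ⊢  1[q0]1010 (head at position 1)
Step 2: δ(q0, 1) = (q0, 1, R)  ⊢  11[q0]010 (head at position 2)
Step 3: δ(q0, 0) = (q0, 0, R)  ⊢  110[q0]10 (head at position 3)
Step 4: δ(q0, 1) = (q0, 1, R)  ⊢  1101[q0]0 (head at position 4)
Step 5: δ(q0, 0) = (q0, 0, R)  ⊢  11010[q0]□ (head at position 5)
Reading off the states of these 6 configurations: q0 → q0 → q0 → q0 → q0 → q0

Final answer: q0 → q0 → q0 → q0 → q0 → q0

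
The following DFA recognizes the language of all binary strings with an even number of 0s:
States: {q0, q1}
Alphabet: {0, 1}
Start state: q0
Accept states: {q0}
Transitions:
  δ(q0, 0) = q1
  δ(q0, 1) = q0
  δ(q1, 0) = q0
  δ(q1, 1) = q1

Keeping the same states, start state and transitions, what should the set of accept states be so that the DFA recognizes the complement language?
The DFA is complete (every state has a transition on every symbol), so the complement
is recognized by the same DFA with accepting and non-accepting states swapped.
Original accept states: {q0}
Complement accept states = All states - Original accept states
= {q0, q1} - {q0}
= {q1}
Complement language: strings with an ODD number of 0s

Final answer: {q1}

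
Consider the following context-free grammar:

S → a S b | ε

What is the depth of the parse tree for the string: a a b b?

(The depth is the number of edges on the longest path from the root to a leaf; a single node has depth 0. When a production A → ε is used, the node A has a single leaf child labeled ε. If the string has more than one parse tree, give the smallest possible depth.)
The only parse tree applies S → a S b 2 times (once per matching a…b pair) and then S → ε.
The S nodes sit at depths 0, 1, …, 2; the innermost S (depth 2) has the single child ε at depth 3.
The terminal leaves a, b are at depths 1..2, so the longest root-to-leaf path is S → S → … → S → ε with 3 edges.
Depth = 3.

Final answer: 3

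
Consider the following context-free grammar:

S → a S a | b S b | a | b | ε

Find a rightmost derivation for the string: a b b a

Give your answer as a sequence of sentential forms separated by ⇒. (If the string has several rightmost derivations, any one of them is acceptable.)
Start with S.
Step 1: the rightmost non-terminal is S; apply S → a S a:  a S a
Step 2: the rightmost non-terminal is S; apply S → b S b:  a b S b a
Step 3: the rightmost non-terminal is S; apply S → ε:  a b b a

Final answer: S ⇒ a S a ⇒ a b S b a ⇒ a b b a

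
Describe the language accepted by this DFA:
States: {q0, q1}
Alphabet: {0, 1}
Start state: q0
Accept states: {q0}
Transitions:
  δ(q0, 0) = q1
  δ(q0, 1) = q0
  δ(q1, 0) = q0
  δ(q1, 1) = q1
Analyzing the DFA structure:
Start state: q0
Accept states: {q0}
Interpreting what each state remembers (checking against the transitions):
  q0: an even number of 0s has been read so far
  q1: an odd number of 0s has been read so far
  δ(q0, 0): in q0 (an even number of 0s has been read so far), after reading 0 we have: an odd number of 0s has been read so far → q1
  δ(q0, 1): in q0 (an even number of 0s has been read so far), after reading 1 we have: an even number of 0s has been read so far → q0
  δ(q1, 0): in q1 (an odd number of 0s has been read so far), after reading 0 we have: an even number of 0s has been read so far → q0
  δ(q1, 1): in q1 (an odd number of 0s has been read so far), after reading 1 we have: an odd number of 0s has been read so far → q1
A string is accepted iff it ends in {q0}, i.e. an even number of 0s has been read so far.
Language: All binary strings with an even number of 0s

Final answer: All binary strings with an even number of 0s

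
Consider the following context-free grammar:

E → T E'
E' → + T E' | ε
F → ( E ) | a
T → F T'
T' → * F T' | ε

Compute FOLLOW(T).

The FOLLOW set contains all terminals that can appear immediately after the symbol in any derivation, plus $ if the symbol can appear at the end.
Useful FIRST sets: FIRST(E') = {+, ε}, FIRST(T') = {*, ε} (both E' and T' are nullable).
FOLLOW(E): E is the start symbol → $; E appears in F → ( E ) followed by ')' → FOLLOW(E) = {), $}.
FOLLOW(E'): E' appears at the right end of E → T E' and of E' → + T E', so FOLLOW(E') ⊇ FOLLOW(E) (the second occurrence adds nothing new). FOLLOW(E') = {), $}.
FOLLOW(T): in E → T E' and E' → + T E', T is followed by E': add FIRST(E') minus ε = {+}; since E' is nullable, also add FOLLOW(E) and FOLLOW(E') = {), $}. FOLLOW(T) = {+, ), $}.

Final answer: {$, ), +}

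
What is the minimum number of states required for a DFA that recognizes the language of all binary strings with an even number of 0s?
Language: binary strings with an even number of 0s
Lower bound (Myhill–Nerode): the prefixes ε, 0 are pairwise distinguishable:
  ε vs 0: suffix ε distinguishes them (ε has zero 0s (accepted), 0 has one 0 (rejected))
So any DFA needs at least 2 states.
Upper bound: a DFA with 2 states exists (one state per class above).
Minimum states: 2

Final answer: 2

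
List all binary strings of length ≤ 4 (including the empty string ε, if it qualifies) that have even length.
Checking every binary string of length 0 to 4:
  Length 0: accepted: ε | rejected: (none)
  Length 1: accepted: (none) | rejected: 0, 1
  Length 2: accepted: 00, 01, 10, 11 | rejected: (none)
  Length 3: accepted: (none) | rejected: 000, 001, 010, 011, 100, 101, 110, 111
  Length 4: accepted: 0000, 0001, 0010, 0011, 0100, 0101, 0110, 0111, 1000, 1001, 1010, 1011, 1100, 1101, 1110, 1111 | rejected: (none)
Total: 21 string(s).

Final answer: ε, 00, 01, 10, 11, 0000, 0001, 0010, 0011, 0100, 0101, 0110, 0111, 1000, 1001, 1010, 1011, 1100, 1101, 1110, 1111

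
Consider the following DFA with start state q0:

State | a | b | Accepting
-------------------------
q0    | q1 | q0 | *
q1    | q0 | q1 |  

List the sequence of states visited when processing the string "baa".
q0 → q0 → q1 → q0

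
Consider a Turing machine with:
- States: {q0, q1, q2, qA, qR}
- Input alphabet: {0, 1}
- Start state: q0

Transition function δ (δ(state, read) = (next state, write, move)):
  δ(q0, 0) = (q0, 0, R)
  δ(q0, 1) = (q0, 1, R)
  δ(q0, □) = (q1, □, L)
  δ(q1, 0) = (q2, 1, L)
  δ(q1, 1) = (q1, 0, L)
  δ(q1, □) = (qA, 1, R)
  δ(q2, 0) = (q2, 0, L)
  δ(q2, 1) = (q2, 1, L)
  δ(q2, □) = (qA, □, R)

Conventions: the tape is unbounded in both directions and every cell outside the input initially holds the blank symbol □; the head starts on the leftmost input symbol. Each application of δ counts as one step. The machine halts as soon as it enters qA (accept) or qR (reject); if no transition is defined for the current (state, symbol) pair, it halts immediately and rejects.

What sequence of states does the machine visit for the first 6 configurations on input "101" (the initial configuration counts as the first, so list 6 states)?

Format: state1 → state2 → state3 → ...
Step 0: [q0]101 (head at position 0)
Step 1: δ(q0, 1) = (q0, 1, R)  ⊢  1[q0]01 (head at position 1)
Step 2: δ(q0, 0) = (q0, 0, R)  ⊢  10[q0]1 (head at position 2)
Step 3: δ(q0, 1) = (q0, 1, R)  ⊢  101[q0]□ (head at position 3)
Step 4: δ(q0, □) = (q1, □, L)  ⊢  10[q1]1□ (head at position 2)
Step 5: δ(q1, 1) = (q1, 0, L)  ⊢  1[q1]00□ (head at position 1)
Reading off the states of these 6 configurations: q0 → q0 → q0 → q0 → q1 → q1

Final answer: q0 → q0 → q0 → q0 → q1 → q1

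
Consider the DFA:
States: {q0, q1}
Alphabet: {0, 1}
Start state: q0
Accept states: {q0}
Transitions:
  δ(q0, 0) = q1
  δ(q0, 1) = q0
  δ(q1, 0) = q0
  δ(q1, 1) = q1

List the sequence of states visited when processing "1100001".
Starting at q0
Read '1': q0 -> q0
Read '1': q0 -> q0
Read '0': q0 -> q1
Read '0': q1 -> q0
Read '0': q0 -> q1
Read '0': q1 -> q0
Read '1': q0 -> q0

Final answer: q0 -> q0 -> q0 -> q1 -> q0 -> q1 -> q0 -> q0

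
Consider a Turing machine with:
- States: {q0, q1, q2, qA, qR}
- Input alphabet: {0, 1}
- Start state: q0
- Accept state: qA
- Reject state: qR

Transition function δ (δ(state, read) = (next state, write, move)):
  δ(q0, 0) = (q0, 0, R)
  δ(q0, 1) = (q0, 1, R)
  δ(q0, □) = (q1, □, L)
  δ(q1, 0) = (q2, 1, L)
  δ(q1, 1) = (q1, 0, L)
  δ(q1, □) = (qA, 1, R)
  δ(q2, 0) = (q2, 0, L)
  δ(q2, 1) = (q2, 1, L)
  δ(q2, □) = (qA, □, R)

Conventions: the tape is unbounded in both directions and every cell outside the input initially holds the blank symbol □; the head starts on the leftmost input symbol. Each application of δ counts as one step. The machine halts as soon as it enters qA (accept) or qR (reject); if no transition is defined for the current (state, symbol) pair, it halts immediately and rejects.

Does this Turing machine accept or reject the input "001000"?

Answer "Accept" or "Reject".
Step 0: [q0]001000 (head at position 0)
Step 1: δ(q0, 0) = (q0, 0, R)  ⊢  0[q0]01000 (head at position 1)
Step 2: δ(q0, 0) = (q0, 0, R)  ⊢  00[q0]1000 (head at position 2)
Step 3: δ(q0, 1) = (q0, 1, R)  ⊢  001[q0]000 (head at position 3)
Step 4: δ(q0, 0) = (q0, 0, R)  ⊢  0010[q0]00 (head at position 4)
Step 5: δ(q0, 0) = (q0, 0, R)  ⊢  00100[q0]0 (head at position 5)
Step 6: δ(q0, 0) = (q0, 0, R)  ⊢  001000[q0]□ (head at position 6)
Step 7: δ(q0, □) = (q1, □, L)  ⊢  00100[q1]0□ (head at position 5)
Step 8: δ(q1, 0) = (q2, 1, L)  ⊢  0010[q2]01□ (head at position 4)
Step 9: δ(q2, 0) = (q2, 0, L)  ⊢  001[q2]001□ (head at position 3)
Step 10: δ(q2, 0) = (q2, 0, L)  ⊢  00[q2]1001□ (head at position 2)
Step 11: δ(q2, 1) = (q2, 1, L)  ⊢  0[q2]01001□ (head at position 1)
Step 12: δ(q2, 0) = (q2, 0, L)  ⊢  [q2]001001□ (head at position 0)
Step 13: δ(q2, 0) = (q2, 0, L)  ⊢  [q2]□001001□ (head at position -1)
Step 14: δ(q2, □) = (qA, □, R)  ⊢  □[qA]001001□ (head at position 0)
The machine is in qA, so it halts and accepts.

Final answer: Accept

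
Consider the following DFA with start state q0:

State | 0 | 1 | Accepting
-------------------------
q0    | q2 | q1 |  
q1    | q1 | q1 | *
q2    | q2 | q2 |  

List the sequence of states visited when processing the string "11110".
q0 → q1 → q1 → q1 → q1 → q1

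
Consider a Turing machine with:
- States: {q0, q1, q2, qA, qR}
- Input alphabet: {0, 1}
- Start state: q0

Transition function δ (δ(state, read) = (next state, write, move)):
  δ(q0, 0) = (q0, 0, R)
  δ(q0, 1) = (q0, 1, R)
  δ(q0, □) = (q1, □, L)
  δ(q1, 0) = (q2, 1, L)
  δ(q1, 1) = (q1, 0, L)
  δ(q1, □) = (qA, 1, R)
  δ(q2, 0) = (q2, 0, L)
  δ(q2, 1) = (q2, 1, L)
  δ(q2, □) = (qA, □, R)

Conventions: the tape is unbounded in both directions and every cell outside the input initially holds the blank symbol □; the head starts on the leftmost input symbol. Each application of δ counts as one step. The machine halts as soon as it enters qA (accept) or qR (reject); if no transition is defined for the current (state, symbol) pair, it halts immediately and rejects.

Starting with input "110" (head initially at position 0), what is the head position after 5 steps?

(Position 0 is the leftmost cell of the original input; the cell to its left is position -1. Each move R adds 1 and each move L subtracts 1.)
Step 0: [q0]110 (head at position 0)
Step 1: δ(q0, 1) = (q0, 1, R)  ⊢  1[q0]10 (head at position 1)
Step 2: δ(q0, 1) = (q0, 1, R)  ⊢  11[q0]0 (head at position 2)
Step 3: δ(q0, 0) = (q0, 0, R)  ⊢  110[q0]□ (head at position 3)
Step 4: δ(q0, □) = (q1, □, L)  ⊢  11[q1]0□ (head at position 2)
Step 5: δ(q1, 0) = (q2, 1, L)  ⊢  1[q2]11□ (head at position 1)
Head position after 5 steps: 1

Final answer: Position 1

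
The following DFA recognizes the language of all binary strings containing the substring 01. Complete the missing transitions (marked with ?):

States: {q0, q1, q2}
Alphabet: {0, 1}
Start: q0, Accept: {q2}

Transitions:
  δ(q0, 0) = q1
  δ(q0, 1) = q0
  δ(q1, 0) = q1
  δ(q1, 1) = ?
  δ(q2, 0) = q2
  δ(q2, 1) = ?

What each state remembers (consistent with the given transitions and accept states):
  q0: 01 not seen yet and the last symbol was not 0
  q1: 01 not seen yet and the last symbol was 0
  q2: the substring 01 has already been seen
Filling in the missing entries:
  δ(q1, 1): in q1 (01 not seen yet and the last symbol was 0), after reading 1 we have: the substring 01 has already been seen → q2
  δ(q2, 1): in q2 (the substring 01 has already been seen), after reading 1 we have: the substring 01 has already been seen → q2

Final answer: δ(q1, 1) = q2; δ(q2, 1) = q2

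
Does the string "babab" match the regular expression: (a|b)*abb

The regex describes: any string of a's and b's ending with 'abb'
No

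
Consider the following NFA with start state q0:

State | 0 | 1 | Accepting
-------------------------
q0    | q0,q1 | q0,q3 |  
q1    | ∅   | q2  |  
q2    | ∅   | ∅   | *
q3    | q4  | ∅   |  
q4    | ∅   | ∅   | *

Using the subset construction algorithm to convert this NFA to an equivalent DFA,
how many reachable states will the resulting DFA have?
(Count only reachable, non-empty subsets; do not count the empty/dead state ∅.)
Start subset: {q0}
{q0}: on 0 → {q0, q1}, on 1 → {q0, q3}
{q0, q1}: on 0 → {q0, q1}, on 1 → {q0, q2, q3}
{q0, q3}: on 0 → {q0, q1, q4}, on 1 → {q0, q3}
{q0, q2, q3}: on 0 → {q0, q1, q4}, on 1 → {q0, q3}
{q0, q1, q4}: on 0 → {q0, q1}, on 1 → {q0, q2, q3}
Reachable non-empty subsets: {q0}, {q0, q1}, {q0, q3}, {q0, q2, q3}, {q0, q1, q4} — 5 in total.

Final answer: 5 states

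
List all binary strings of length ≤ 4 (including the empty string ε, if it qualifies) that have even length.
Checking every binary string of length 0 to 4:
  Length 0: accepted: ε | rejected: (none)
  Length 1: accepted: (none) | rejected: 0, 1
  Length 2: accepted: 00, 01, 10, 11 | rejected: (none)
  Length 3: accepted: (none) | rejected: 000, 001, 010, 011, 100, 101, 110, 111
  Length 4: accepted: 0000, 0001, 0010, 0011, 0100, 0101, 0110, 0111, 1000, 1001, 1010, 1011, 1100, 1101, 1110, 1111 | rejected: (none)
Total: 21 string(s).

Final answer: ε, 00, 01, 10, 11, 0000, 0001, 0010, 0011, 0100, 0101, 0110, 0111, 1000, 1001, 1010, 1011, 1100, 1101, 1110, 1111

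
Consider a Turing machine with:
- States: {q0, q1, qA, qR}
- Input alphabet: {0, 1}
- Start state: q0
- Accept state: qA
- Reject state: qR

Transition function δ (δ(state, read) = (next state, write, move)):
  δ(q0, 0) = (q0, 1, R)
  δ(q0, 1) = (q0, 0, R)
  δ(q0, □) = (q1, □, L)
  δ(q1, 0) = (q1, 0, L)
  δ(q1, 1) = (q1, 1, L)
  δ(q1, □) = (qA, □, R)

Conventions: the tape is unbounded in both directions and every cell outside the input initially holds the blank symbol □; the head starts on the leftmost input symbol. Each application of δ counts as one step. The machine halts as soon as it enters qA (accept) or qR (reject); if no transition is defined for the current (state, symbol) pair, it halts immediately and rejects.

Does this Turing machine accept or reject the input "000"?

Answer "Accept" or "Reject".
Step 0: [q0]000 (head at position 0)
Step 1: δ(q0, 0) = (q0, 1, R)  ⊢  1[q0]00 (head at position 1)
Step 2: δ(q0, 0) = (q0, 1, R)  ⊢  11[q0]0 (head at position 2)
Step 3: δ(q0, 0) = (q0, 1, R)  ⊢  111[q0]□ (head at position 3)
Step 4: δ(q0, □) = (q1, □, L)  ⊢  11[q1]1□ (head at position 2)
Step 5: δ(q1, 1) = (q1, 1, L)  ⊢  1[q1]11□ (head at position 1)
Step 6: δ(q1, 1) = (q1, 1, L)  ⊢  [q1]111□ (head at position 0)
Step 7: δ(q1, 1) = (q1, 1, L)  ⊢  [q1]□111□ (head at position -1)
Step 8: δ(q1, □) = (qA, □, R)  ⊢  □[qA]111□ (head at position 0)
The machine is in qA, so it halts and accepts.

Final answer: Accept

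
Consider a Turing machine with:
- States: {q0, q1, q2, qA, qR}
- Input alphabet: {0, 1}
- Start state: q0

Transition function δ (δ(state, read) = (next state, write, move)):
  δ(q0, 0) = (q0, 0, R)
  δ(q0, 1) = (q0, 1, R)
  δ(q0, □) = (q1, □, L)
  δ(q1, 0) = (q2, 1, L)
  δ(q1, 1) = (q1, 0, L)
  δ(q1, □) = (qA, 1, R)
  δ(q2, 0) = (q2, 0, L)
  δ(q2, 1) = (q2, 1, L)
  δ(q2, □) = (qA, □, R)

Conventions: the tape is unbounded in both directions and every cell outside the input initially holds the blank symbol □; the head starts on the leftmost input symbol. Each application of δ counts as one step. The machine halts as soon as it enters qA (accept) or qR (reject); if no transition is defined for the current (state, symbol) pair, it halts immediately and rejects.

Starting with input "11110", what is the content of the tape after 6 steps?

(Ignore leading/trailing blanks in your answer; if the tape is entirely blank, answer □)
Step 0: [q0]11110 (head at position 0)
Step 1: δ(q0, 1) = (q0, 1, R)  ⊢  1[q0]1110 (head at position 1)
Step 2: δ(q0, 1) = (q0, 1, R)  ⊢  11[q0]110 (head at position 2)
Step 3: δ(q0, 1) = (q0, 1, R)  ⊢  111[q0]10 (head at position 3)
Step 4: δ(q0, 1) = (q0, 1, R)  ⊢  1111[q0]0 (head at position 4)
Step 5: δ(q0, 0) = (q0, 0, R)  ⊢  11110[q0]□ (head at position 5)
Step 6: δ(q0, □) = (q1, □, L)  ⊢  1111[q1]0□ (head at position 4)
Tape after 6 steps (ignoring surrounding blanks): 11110

Final answer: Tape: 11110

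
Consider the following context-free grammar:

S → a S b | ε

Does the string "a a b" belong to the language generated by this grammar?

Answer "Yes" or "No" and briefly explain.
Every derivation applies S → a S b some number n of times and then S → ε, producing a^n b^n with equally many a's and b's. The string a a b has two a's but only one b, so it cannot be derived.

Final answer: No - no valid derivation exists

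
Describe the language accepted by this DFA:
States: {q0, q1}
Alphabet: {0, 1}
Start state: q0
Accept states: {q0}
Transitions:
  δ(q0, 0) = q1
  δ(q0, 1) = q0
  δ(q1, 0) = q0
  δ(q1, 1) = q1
Analyzing the DFA structure:
Start state: q0
Accept states: {q0}
Interpreting what each state remembers (checking against the transitions):
  q0: an even number of 0s has been read so far
  q1: an odd number of 0s has been read so far
  δ(q0, 0): in q0 (an even number of 0s has been read so far), after reading 0 we have: an odd number of 0s has been read so far → q1
  δ(q0, 1): in q0 (an even number of 0s has been read so far), after reading 1 we have: an even number of 0s has been read so far → q0
  δ(q1, 0): in q1 (an odd number of 0s has been read so far), after reading 0 we have: an even number of 0s has been read so far → q0
  δ(q1, 1): in q1 (an odd number of 0s has been read so far), after reading 1 we have: an odd number of 0s has been read so far → q1
A string is accepted iff it ends in {q0}, i.e. an even number of 0s has been read so far.
Language: All binary strings with an even number of 0s

Final answer: All binary strings with an even number of 0s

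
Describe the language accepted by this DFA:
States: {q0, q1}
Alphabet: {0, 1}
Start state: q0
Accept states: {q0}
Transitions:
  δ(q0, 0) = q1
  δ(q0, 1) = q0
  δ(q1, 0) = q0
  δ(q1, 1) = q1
Analyzing the DFA structure:
Start state: q0
Accept states: {q0}
Interpreting what each state remembers (checking against the transitions):
  q0: an even number of 0s has been read so far
  q1: an odd number of 0s has been read so far
  δ(q0, 0): in q0 (an even number of 0s has been read so far), after reading 0 we have: an odd number of 0s has been read so far → q1
  δ(q0, 1): in q0 (an even number of 0s has been read so far), after reading 1 we have: an even number of 0s has been read so far → q0
  δ(q1, 0): in q1 (an odd number of 0s has been read so far), after reading 0 we have: an even number of 0s has been read so far → q0
  δ(q1, 1): in q1 (an odd number of 0s has been read so far), after reading 1 we have: an odd number of 0s has been read so far → q1
A string is accepted iff it ends in {q0}, i.e. an even number of 0s has been read so far.
Language: All binary strings with an even number of 0s

Final answer: All binary strings with an even number of 0s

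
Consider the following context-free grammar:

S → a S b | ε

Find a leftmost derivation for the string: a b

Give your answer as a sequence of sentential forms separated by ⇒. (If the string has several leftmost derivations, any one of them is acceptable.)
Start with S.
Step 1: the leftmost non-terminal is S; apply S → a S b:  a S b
Step 2: the leftmost non-terminal is S; apply S → ε:  a b

Final answer: S ⇒ a S b ⇒ a b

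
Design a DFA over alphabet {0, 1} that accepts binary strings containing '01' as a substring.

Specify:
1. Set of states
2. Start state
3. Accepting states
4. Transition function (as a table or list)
One valid DFA (any DFA recognizing the same language is acceptable):
States: {q0, q1, q2}
Start: q0
Accepting: {q2}
Transitions (accepting states marked with *):
State | 0 | 1 | Accepting
-------------------------
q0    | q1 | q0 |  
q1    | q1 | q2 |  
q2    | q2 | q2 | *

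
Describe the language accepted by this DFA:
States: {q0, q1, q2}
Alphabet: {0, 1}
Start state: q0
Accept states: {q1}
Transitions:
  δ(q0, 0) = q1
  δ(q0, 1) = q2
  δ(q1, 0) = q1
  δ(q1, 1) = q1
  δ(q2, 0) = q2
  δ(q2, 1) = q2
Analyzing the DFA structure:
Start state: q0
Accept states: {q1}
Interpreting what each state remembers (checking against the transitions):
  q0: nothing has been read yet
  q1: the first symbol was 0
  q2: the first symbol was 1 (trap state)
  δ(q0, 0): in q0 (nothing has been read yet), after reading 0 we have: the first symbol was 0 → q1
  δ(q0, 1): in q0 (nothing has been read yet), after reading 1 we have: the first symbol was 1 (trap state) → q2
  δ(q1, 0): in q1 (the first symbol was 0), after reading 0 we have: the first symbol was 0 → q1
  δ(q1, 1): in q1 (the first symbol was 0), after reading 1 we have: the first symbol was 0 → q1
  δ(q2, 0): in q2 (the first symbol was 1 (trap state)), after reading 0 we have: the first symbol was 1 (trap state) → q2
  δ(q2, 1): in q2 (the first symbol was 1 (trap state)), after reading 1 we have: the first symbol was 1 (trap state) → q2
A string is accepted iff it ends in {q1}, i.e. the first symbol was 0.
Language: All binary strings starting with 0

Final answer: All binary strings starting with 0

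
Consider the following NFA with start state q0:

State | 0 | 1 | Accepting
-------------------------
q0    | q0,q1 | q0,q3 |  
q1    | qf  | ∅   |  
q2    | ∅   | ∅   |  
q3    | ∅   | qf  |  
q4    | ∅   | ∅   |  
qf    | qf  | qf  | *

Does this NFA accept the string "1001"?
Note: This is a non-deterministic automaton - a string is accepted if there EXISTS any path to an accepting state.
Track the set of states the NFA could be in: start {q0}
Read '1': {q0} → {q0, q3}
Read '0': {q0, q3} → {q0, q1}
Read '0': {q0, q1} → {q0, q1, qf}
Read '1': {q0, q1, qf} → {q0, q3, qf}
Final set {q0, q3, qf} contains accepting state(s) {qf} → accepted.

Final answer: Yes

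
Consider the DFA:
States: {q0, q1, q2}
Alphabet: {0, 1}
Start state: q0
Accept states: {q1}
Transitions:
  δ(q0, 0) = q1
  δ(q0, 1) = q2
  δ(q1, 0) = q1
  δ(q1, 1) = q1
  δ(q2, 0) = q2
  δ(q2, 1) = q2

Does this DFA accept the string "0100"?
Processing string "0100":
  q0 --0--> q1
  q1 --1--> q1
  q1 --0--> q1
  q1 --0--> q1
Final state: q1
Accept states: {q1}
q1 is an accept state, so the string is accepted.

Final answer: Yes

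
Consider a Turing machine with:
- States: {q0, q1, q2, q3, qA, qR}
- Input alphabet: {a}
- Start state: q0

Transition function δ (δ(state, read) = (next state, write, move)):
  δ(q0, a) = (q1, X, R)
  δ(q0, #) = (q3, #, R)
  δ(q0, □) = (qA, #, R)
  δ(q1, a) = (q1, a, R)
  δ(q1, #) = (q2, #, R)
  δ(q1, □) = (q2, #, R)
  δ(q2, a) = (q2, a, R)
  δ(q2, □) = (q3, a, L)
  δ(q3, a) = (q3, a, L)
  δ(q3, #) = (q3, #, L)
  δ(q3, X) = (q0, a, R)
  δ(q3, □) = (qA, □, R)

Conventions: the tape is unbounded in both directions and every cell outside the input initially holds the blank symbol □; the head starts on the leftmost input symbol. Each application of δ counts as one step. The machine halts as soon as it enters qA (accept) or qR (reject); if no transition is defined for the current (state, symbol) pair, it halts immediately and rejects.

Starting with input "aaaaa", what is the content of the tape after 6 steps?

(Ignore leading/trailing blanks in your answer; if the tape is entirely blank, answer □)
Step 0: [q0]aaaaa (head at position 0)
Step 1: δ(q0, a) = (q1, X, R)  ⊢  X[q1]aaaa (head at position 1)
Step 2: δ(q1, a) = (q1, a, R)  ⊢  Xa[q1]aaa (head at position 2)
Step 3: δ(q1, a) = (q1, a, R)  ⊢  Xaa[q1]aa (head at position 3)
Step 4: δ(q1, a) = (q1, a, R)  ⊢  Xaaa[q1]a (head at position 4)
Step 5: δ(q1, a) = (q1, a, R)  ⊢  Xaaaa[q1]□ (head at position 5)
Step 6: δ(q1, □) = (q2, #, R)  ⊢  Xaaaa#[q2]□ (head at position 6)
Tape after 6 steps (ignoring surrounding blanks): Xaaaa#

Final answer: Tape: Xaaaa#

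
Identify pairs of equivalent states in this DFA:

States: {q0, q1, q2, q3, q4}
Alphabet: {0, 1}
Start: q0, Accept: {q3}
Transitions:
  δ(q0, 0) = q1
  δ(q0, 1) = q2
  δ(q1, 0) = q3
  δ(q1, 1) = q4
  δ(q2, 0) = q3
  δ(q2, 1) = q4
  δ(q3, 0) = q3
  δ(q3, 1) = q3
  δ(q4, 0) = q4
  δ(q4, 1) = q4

Using the table-filling algorithm:
Round 0 – mark pairs where exactly one state is accepting: (q0,q3), (q1,q3), (q2,q3), (q3,q4)
Round 1 – newly marked: (q0,q1) [on 0: q1 vs q3, already marked]; (q0,q2) [on 0: q1 vs q3, already marked]; (q1,q4) [on 0: q3 vs q4, already marked]; (q2,q4) [on 0: q3 vs q4, already marked]
Round 2 – newly marked: (q0,q4) [on 0: q1 vs q4, already marked]
No further pairs can be marked.
(q1, q2) unmarked: δ(q1,0)=q3, δ(q2,0)=q3; δ(q1,1)=q4, δ(q2,1)=q4 → equivalent
Equivalent pairs: (q1, q2)

Final answer: Equivalent pairs: (q1, q2)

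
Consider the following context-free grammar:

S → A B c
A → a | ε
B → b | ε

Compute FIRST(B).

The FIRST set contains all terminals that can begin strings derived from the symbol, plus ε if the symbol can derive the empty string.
B → b contributes b; B → ε makes B nullable, contributing ε. FIRST(B) = {b, ε}.

Final answer: {b, ε}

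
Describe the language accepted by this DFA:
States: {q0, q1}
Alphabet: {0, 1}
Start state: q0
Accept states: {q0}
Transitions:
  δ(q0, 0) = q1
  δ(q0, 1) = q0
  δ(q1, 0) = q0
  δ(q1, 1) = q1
Analyzing the DFA structure:
Start state: q0
Accept states: {q0}
Interpreting what each state remembers (checking against the transitions):
  q0: an even number of 0s has been read so far
  q1: an odd number of 0s has been read so far
  δ(q0, 0): in q0 (an even number of 0s has been read so far), after reading 0 we have: an odd number of 0s has been read so far → q1
  δ(q0, 1): in q0 (an even number of 0s has been read so far), after reading 1 we have: an even number of 0s has been read so far → q0
  δ(q1, 0): in q1 (an odd number of 0s has been read so far), after reading 0 we have: an even number of 0s has been read so far → q0
  δ(q1, 1): in q1 (an odd number of 0s has been read so far), after reading 1 we have: an odd number of 0s has been read so far → q1
A string is accepted iff it ends in {q0}, i.e. an even number of 0s has been read so far.
Language: All binary strings with an even number of 0s

Final answer: All binary strings with an even number of 0s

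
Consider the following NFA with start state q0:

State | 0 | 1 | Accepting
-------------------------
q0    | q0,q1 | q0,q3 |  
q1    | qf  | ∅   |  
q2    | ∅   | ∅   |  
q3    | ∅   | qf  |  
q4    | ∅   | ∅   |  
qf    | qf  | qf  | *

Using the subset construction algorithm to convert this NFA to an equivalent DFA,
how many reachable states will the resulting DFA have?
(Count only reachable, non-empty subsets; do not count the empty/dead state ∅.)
Start subset: {q0}
{q0}: on 0 → {q0, q1}, on 1 → {q0, q3}
{q0, q1}: on 0 → {q0, q1, qf}, on 1 → {q0, q3}
{q0, q3}: on 0 → {q0, q1}, on 1 → {q0, q3, qf}
{q0, q1, qf}: on 0 → {q0, q1, qf}, on 1 → {q0, q3, qf}
{q0, q3, qf}: on 0 → {q0, q1, qf}, on 1 → {q0, q3, qf}
Reachable non-empty subsets: {q0}, {q0, q1}, {q0, q3}, {q0, q1, qf}, {q0, q3, qf} — 5 in total.

Final answer: 5 states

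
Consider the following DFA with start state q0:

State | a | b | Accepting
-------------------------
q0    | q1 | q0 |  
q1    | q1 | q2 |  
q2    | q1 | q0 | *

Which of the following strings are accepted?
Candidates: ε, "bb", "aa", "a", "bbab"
ε: q0; q0 is not accepting → rejected
"bb": q0 → q0 → q0; q0 is not accepting → rejected
"aa": q0 → q1 → q1; q1 is not accepting → rejected
"a": q0 → q1; q1 is not accepting → rejected
"bbab": q0 → q0 → q0 → q1 → q2; q2 is accepting → accepted

Final answer: "bbab"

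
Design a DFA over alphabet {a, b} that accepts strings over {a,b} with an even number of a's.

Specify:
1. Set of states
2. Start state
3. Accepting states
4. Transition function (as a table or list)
One valid DFA (any DFA recognizing the same language is acceptable):
States: {q0, q1}
Start: q0
Accepting: {q0}
Transitions (accepting states marked with *):
State | a | b | Accepting
-------------------------
q0    | q1 | q0 | *
q1    | q0 | q1 |  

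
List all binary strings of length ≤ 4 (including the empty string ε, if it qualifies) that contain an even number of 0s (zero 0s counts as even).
Checking every binary string of length 0 to 4:
  Length 0: accepted: ε | rejected: (none)
  Length 1: accepted: 1 | rejected: 0
  Length 2: accepted: 00, 11 | rejected: 01, 10
  Length 3: accepted: 001, 010, 100, 111 | rejected: 000, 011, 101, 110
  Length 4: accepted: 0000, 0011, 0101, 0110, 1001, 1010, 1100, 1111 | rejected: 0001, 0010, 0100, 0111, 1000, 1011, 1101, 1110
Total: 16 string(s).

Final answer: ε, 1, 00, 11, 001, 010, 100, 111, 0000, 0011, 0101, 0110, 1001, 1010, 1100, 1111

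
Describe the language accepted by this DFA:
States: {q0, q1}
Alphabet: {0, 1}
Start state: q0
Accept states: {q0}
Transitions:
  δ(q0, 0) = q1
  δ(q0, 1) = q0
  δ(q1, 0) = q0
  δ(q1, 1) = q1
Analyzing the DFA structure:
Start state: q0
Accept states: {q0}
Interpreting what each state remembers (checking against the transitions):
  q0: an even number of 0s has been read so far
  q1: an odd number of 0s has been read so far
  δ(q0, 0): in q0 (an even number of 0s has been read so far), after reading 0 we have: an odd number of 0s has been read so far → q1
  δ(q0, 1): in q0 (an even number of 0s has been read so far), after reading 1 we have: an even number of 0s has been read so far → q0
  δ(q1, 0): in q1 (an odd number of 0s has been read so far), after reading 0 we have: an even number of 0s has been read so far → q0
  δ(q1, 1): in q1 (an odd number of 0s has been read so far), after reading 1 we have: an odd number of 0s has been read so far → q1
A string is accepted iff it ends in {q0}, i.e. an even number of 0s has been read so far.
Language: All binary strings with an even number of 0s

Final answer: All binary strings with an even number of 0s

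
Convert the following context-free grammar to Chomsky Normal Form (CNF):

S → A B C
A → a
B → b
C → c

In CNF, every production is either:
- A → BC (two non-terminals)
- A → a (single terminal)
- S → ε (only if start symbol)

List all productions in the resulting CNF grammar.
The grammar has no ε-productions or unit productions to eliminate.
A → a is already in CNF (single terminal) – keep it.
B → b is already in CNF (single terminal) – keep it.
C → c is already in CNF (single terminal) – keep it.
S → A B C has 3 symbols on the right: break it into binary productions S → A X0, X0 → B C.
Resulting CNF grammar (5 productions): A → a; B → b; C → c; S → A X0; X0 → B C

Final answer: A → a; B → b; C → c; S → A X0; X0 → B C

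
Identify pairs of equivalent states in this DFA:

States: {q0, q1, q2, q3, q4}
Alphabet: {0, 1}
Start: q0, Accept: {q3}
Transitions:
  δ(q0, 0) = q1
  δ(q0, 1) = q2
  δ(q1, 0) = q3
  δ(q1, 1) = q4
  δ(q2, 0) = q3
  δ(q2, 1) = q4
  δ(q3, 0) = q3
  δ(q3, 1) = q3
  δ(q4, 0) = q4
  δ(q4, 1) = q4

Using the table-filling algorithm:
Round 0 – mark pairs where exactly one state is accepting: (q0,q3), (q1,q3), (q2,q3), (q3,q4)
Round 1 – newly marked: (q0,q1) [on 0: q1 vs q3, already marked]; (q0,q2) [on 0: q1 vs q3, already marked]; (q1,q4) [on 0: q3 vs q4, already marked]; (q2,q4) [on 0: q3 vs q4, already marked]
Round 2 – newly marked: (q0,q4) [on 0: q1 vs q4, already marked]
No further pairs can be marked.
(q1, q2) unmarked: δ(q1,0)=q3, δ(q2,0)=q3; δ(q1,1)=q4, δ(q2,1)=q4 → equivalent
Equivalent pairs: (q1, q2)

Final answer: Equivalent pairs: (q1, q2)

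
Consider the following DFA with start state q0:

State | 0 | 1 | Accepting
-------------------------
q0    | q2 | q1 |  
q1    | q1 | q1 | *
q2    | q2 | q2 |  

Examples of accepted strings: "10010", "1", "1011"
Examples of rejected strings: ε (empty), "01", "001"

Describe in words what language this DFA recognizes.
non-empty binary strings starting with 1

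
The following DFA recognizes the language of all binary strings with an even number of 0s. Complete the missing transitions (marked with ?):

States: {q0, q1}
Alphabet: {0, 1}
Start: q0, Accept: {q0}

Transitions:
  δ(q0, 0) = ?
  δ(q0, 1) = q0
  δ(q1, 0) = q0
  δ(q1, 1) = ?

What each state remembers (consistent with the given transitions and accept states):
  q0: an even number of 0s has been read so far
  q1: an odd number of 0s has been read so far
Filling in the missing entries:
  δ(q0, 0): in q0 (an even number of 0s has been read so far), after reading 0 we have: an odd number of 0s has been read so far → q1
  δ(q1, 1): in q1 (an odd number of 0s has been read so far), after reading 1 we have: an odd number of 0s has been read so far → q1

Final answer: δ(q0, 0) = q1; δ(q1, 1) = q1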